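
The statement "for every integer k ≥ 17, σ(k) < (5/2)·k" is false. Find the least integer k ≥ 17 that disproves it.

k = 24

For k = 17, 18, 19, 20, 21, 22, 23 the conclusion holds.
k = 24: σ(24) = 60; 60 ≥ 60.
Hence k = 24 is a counterexample.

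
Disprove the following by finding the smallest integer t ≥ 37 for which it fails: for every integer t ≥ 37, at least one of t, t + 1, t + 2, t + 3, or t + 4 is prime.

t = 48

We need the least integer t ≥ 37 for which t, t + 1, t + 2, t + 3, t + 4 are all composite.
For t = 37, 38, 39, 40, …, 45, 46, 47 the conclusion holds.
t = 48: 48 = 2 × 24; 49 = 7 × 7; 50 = 2 × 25; 51 = 3 × 17; 52 = 2 × 26 — all composite.
Thus t = 48 disproves the claim, and no smaller t works.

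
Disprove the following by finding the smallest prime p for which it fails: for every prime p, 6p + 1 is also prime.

p = 19

For p = 2, 3, 5, 7, 11, 13, 17 the conclusion holds.
p = 19: 6p + 1 = 115 = 5 × 23, not prime.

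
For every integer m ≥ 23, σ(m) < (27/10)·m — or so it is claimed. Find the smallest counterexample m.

m = 60

For m = 23, 24, 25, 26, …, 57, 58, 59 the conclusion holds.
m = 60: σ(60) = 168; 168 ≥ 162.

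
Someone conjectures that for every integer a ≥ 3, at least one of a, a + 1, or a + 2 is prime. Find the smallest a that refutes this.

We need the least integer a ≥ 3 for which a, a + 1, a + 2 are all composite.
a = 3: 3 is prime.
a = 4: 5 is prime.
a = 5: 5 is prime.
a = 6: 7 is prime.
a = 7: 7 is prime.
a = 8: 8 = 2 × 4; 9 = 3 × 3; 10 = 2 × 5 — all composite.

a = 8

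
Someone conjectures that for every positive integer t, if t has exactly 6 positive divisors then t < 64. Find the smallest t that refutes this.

Check each positive integer t in order until t has exactly 6 positive divisors but the claim fails.
The first 10 eligible values, up to t = 63, all satisfy the conclusion.
t = 68: τ(68) = 6; 68 ≥ 64.

t = 68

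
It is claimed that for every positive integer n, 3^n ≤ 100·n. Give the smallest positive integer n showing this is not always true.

n = 6

Check each positive integer n in order until 3^n > 100·n.
For n = 1, 2, 3, 4, 5 the conclusion holds.
n = 6: 3^n = 729 and 100·n = 600, so 729 > 600.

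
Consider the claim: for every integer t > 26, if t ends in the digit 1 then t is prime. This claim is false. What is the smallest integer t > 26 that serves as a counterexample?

t = 51

A counterexample is any integer t > 26 such that t ends in the digit 1 but t is not prime; we check each in order.
t = 31: 31 ends in 1 and is prime.
t = 41: 41 ends in 1 and is prime.
t = 51: 51 ends in 1; 51 = 3 × 17, composite.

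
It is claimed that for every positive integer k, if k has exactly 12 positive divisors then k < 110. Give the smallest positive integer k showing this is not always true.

We need the least positive integer k for which k has exactly 12 positive divisors but the claim fails.
k = 60: τ(60) = 12; 60 < 110.
k = 72: τ(72) = 12; 72 < 110.
k = 84: τ(84) = 12; 84 < 110.
k = 90: τ(90) = 12; 90 < 110.
k = 96: τ(96) = 12; 96 < 110.
k = 108: τ(108) = 12; 108 < 110.
k = 126: τ(126) = 12; 126 ≥ 110.
Thus k = 126 disproves the claim, and no smaller k works.

k = 126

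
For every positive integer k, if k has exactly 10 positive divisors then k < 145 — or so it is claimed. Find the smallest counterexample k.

We need the least positive integer k for which k has exactly 10 positive divisors but the claim fails.
For k = 48, 80, 112 the conclusion holds.
k = 162: τ(162) = 10; 162 ≥ 145.

k = 162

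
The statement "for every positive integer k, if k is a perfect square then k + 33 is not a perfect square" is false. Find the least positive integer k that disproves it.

k = 16

Check each positive integer k in order until k is a perfect square but k + 33 is a perfect square.
k = 1: 1 + 33 = 34, not a perfect square.
k = 4: 4 + 33 = 37, not a perfect square.
k = 9: 9 + 33 = 42, not a perfect square.
k = 16: 16 = 4² and 16 + 33 = 49 = 7².
Thus k = 16 disproves the claim, and no smaller k works.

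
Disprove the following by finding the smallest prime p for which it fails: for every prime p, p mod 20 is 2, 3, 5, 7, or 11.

We need the least prime p for which the claim fails.
The first 5 eligible values, up to p = 11, all satisfy the conclusion.
p = 13: 13 mod 20 = 13 — not in {2, 3, 5, 7, 11}.
Thus p = 13 disproves the claim, and no smaller p works.

p = 13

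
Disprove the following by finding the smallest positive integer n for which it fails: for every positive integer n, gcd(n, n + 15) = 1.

n = 1: gcd(1, 16) = 1.
n = 2: gcd(2, 17) = 1.
n = 3: gcd(3, 18) = 3.
So n = 3 is the smallest counterexample.

n = 3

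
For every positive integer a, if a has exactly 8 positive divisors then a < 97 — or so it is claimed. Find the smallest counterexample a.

a = 102

A counterexample is any positive integer a such that a has exactly 8 positive divisors but the claim fails; we check each in order.
For a = 24, 30, 40, 42, 54, 56, 66, 70, 78, 88 the conclusion holds.
a = 102: τ(102) = 8; 102 ≥ 97.
Thus a = 102 disproves the claim, and no smaller a works.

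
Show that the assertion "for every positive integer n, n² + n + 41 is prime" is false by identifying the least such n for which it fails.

For n = 1, 2, 3, 4, …, 37, 38, 39 the conclusion holds.
n = 40: n² + n + 41 = 1681 = 41 × 41, composite.

n = 40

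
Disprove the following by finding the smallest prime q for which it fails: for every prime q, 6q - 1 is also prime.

Check each prime q in order until 6q - 1 is not prime.
For q = 2, 3, 5, 7 the conclusion holds.
q = 11: 6q - 1 = 65 = 5 × 13, not prime.
Hence q = 11 is a counterexample.

q = 11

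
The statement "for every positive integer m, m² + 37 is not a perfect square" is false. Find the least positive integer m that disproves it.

m = 18

Check each positive integer m in order until m² + 37 is a perfect square.
The first 17 eligible values, up to m = 17, all satisfy the conclusion.
m = 18: 18² + 37 = 361 = 19², a perfect square.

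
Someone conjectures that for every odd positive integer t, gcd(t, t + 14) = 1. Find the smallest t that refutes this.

For t = 1, 3, 5 the conclusion holds.
t = 7: gcd(7, 21) = 7.

t = 7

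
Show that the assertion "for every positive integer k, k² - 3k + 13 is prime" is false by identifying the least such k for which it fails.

k = 12

A counterexample is any positive integer k such that k² - 3k + 13 is not prime; we check each in order.
For k = 1, 2, 3, 4, …, 9, 10, 11 the conclusion holds.
k = 12: k² - 3k + 13 = 121 = 11 × 11, composite.
So k = 12 is the smallest counterexample.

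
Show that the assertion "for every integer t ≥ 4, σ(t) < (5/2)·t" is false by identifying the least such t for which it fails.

t = 24

Check each integer t ≥ 4 in order until the claim fails.
For t = 4, 5, 6, 7, …, 21, 22, 23 the conclusion holds.
t = 24: σ(24) = 60; 60 ≥ 60.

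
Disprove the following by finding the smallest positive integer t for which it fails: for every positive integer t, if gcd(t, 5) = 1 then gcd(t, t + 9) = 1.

For t = 1, 2 the conclusion holds.
t = 3: gcd(3, 12) = 3.

t = 3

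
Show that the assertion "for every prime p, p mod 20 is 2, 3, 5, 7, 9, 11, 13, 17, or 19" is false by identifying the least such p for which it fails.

p = 41

For p = 2, 3, 5, 7, …, 29, 31, 37 the conclusion holds.
p = 41: 41 mod 20 = 1 — not in {2, 3, 5, 7, 9, 11, 13, 17, 19}.
So p = 41 is the smallest counterexample.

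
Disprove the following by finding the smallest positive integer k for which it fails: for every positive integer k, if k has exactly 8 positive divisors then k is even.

k = 105

A counterexample is any positive integer k such that k has exactly 8 positive divisors but k is odd; we check each in order.
The first 12 eligible values, up to k = 104, all satisfy the conclusion.
k = 105: divisors of 105: 1, 3, 5, 7, 15, 21, 35, 105; 105 is odd.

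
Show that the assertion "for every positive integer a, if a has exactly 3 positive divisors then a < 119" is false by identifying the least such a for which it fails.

We need the least positive integer a for which a has exactly 3 positive divisors but the claim fails.
The first 4 eligible values, up to a = 49, all satisfy the conclusion.
a = 121: τ(121) = 3; 121 ≥ 119.

a = 121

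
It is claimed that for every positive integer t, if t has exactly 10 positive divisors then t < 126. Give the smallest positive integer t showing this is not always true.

Check each positive integer t in order until t has exactly 10 positive divisors but the claim fails.
For t = 48, 80, 112 the conclusion holds.
t = 162: τ(162) = 10; 162 ≥ 126.

t = 162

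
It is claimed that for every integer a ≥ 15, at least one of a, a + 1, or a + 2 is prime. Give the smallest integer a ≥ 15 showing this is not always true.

Check each integer a ≥ 15 in order until a, a + 1, a + 2 are all composite.
a = 15: 17 is prime.
a = 16: 17 is prime.
a = 17: 17 is prime.
a = 18: 19 is prime.
a = 19: 19 is prime.
a = 20: 20 = 2 × 10; 21 = 3 × 7; 22 = 2 × 11 — all composite.

a = 20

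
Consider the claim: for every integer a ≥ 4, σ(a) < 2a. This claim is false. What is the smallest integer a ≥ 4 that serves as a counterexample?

a = 6

We need the least integer a ≥ 4 for which the claim fails.
For a = 4, 5 the conclusion holds.
a = 6: σ(6) = 12; 12 ≥ 12.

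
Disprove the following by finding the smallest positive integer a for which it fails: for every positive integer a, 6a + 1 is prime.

We need the least positive integer a for which 6a + 1 is not prime.
a = 1: 6a + 1 = 7, prime.
a = 2: 6a + 1 = 13, prime.
a = 3: 6a + 1 = 19, prime.
a = 4: 6a + 1 = 25 = 5 × 5, composite.
Hence a = 4 is a counterexample.

a = 4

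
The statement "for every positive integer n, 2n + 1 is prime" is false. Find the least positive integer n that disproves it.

n = 4

n = 1: 2n + 1 = 3, prime.
n = 2: 2n + 1 = 5, prime.
n = 3: 2n + 1 = 7, prime.
n = 4: 2n + 1 = 9 = 3 × 3, composite.
Thus n = 4 disproves the claim, and no smaller n works.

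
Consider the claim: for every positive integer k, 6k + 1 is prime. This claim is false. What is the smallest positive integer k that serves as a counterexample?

k = 1: 6k + 1 = 7, prime.
k = 2: 6k + 1 = 13, prime.
k = 3: 6k + 1 = 19, prime.
k = 4: 6k + 1 = 25 = 5 × 5, composite.

k = 4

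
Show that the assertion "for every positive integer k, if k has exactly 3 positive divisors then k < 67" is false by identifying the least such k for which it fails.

We need the least positive integer k for which k has exactly 3 positive divisors but the claim fails.
The first 4 eligible values, up to k = 49, all satisfy the conclusion.
k = 121: τ(121) = 3; 121 ≥ 67.
Hence k = 121 is a counterexample.

k = 121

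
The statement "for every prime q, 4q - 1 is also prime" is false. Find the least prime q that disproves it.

For q = 2, 3, 5 the conclusion holds.
q = 7: 4q - 1 = 27 = 3 × 9, not prime.

q = 7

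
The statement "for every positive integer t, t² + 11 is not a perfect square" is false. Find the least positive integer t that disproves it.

Check each positive integer t in order until t² + 11 is a perfect square.
The first 4 eligible values, up to t = 4, all satisfy the conclusion.
t = 5: 5² + 11 = 36 = 6², a perfect square.
Thus t = 5 disproves the claim, and no smaller t works.

t = 5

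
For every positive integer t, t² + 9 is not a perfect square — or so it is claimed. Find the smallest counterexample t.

t = 4

A counterexample is any positive integer t such that t² + 9 is a perfect square; we check each in order.
For t = 1, 2, 3 the conclusion holds.
t = 4: 4² + 9 = 25 = 5², a perfect square.
Thus t = 4 disproves the claim, and no smaller t works.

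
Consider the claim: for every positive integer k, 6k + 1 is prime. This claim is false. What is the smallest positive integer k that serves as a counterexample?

k = 4

For k = 1, 2, 3 the conclusion holds.
k = 4: 6k + 1 = 25 = 5 × 5, composite.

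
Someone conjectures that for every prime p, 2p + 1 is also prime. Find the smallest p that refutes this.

p = 2: 2p + 1 = 5, prime.
p = 3: 2p + 1 = 7, prime.
p = 5: 2p + 1 = 11, prime.
p = 7: 2p + 1 = 15 = 3 × 5, not prime.

p = 7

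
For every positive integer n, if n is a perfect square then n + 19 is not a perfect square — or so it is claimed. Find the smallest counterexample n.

n = 81

A counterexample is any positive integer n such that n is a perfect square but n + 19 is a perfect square; we check each in order.
The first 8 eligible values, up to n = 64, all satisfy the conclusion.
n = 81: 81 = 9² and 81 + 19 = 100 = 10².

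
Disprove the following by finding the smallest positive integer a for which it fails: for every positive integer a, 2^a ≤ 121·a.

a = 11

The first 10 eligible values, up to a = 10, all satisfy the conclusion.
a = 11: 2^a = 2048 and 121·a = 1331, so 2048 > 1331.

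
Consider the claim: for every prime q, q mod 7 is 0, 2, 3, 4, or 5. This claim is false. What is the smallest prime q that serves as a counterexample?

q = 13

Check each prime q in order until the claim fails.
q = 2: 2 mod 7 = 2.
q = 3: 3 mod 7 = 3.
q = 5: 5 mod 7 = 5.
q = 7: 7 mod 7 = 0.
q = 11: 11 mod 7 = 4.
q = 13: 13 mod 7 = 6 — not in {0, 2, 3, 4, 5}.
Thus q = 13 disproves the claim, and no smaller q works.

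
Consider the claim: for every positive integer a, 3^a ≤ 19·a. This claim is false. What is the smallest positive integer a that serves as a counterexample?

Check each positive integer a in order until 3^a > 19·a.
a = 1: 3^a = 3 and 19·a = 19, so 3 ≤ 19.
a = 2: 3^a = 9 and 19·a = 38, so 9 ≤ 38.
a = 3: 3^a = 27 and 19·a = 57, so 27 ≤ 57.
a = 4: 3^a = 81 and 19·a = 76, so 81 > 76.
Thus a = 4 disproves the claim, and no smaller a works.

a = 4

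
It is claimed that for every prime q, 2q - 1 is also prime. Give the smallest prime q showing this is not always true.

q = 5

For q = 2, 3 the conclusion holds.
q = 5: 2q - 1 = 9 = 3 × 3, not prime.
Thus q = 5 disproves the claim, and no smaller q works.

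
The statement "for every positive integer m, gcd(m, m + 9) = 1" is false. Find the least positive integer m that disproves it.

We need the least positive integer m for which gcd(m, m + 9) > 1.
For m = 1, 2 the conclusion holds.
m = 3: gcd(3, 12) = 3.

m = 3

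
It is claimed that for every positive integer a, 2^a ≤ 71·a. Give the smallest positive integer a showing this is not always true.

The first 9 eligible values, up to a = 9, all satisfy the conclusion.
a = 10: 2^a = 1024 and 71·a = 710, so 1024 > 710.

a = 10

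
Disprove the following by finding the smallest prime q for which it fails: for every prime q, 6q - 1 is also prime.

q = 11

We need the least prime q for which 6q - 1 is not prime.
q = 2: 6q - 1 = 11, prime.
q = 3: 6q - 1 = 17, prime.
q = 5: 6q - 1 = 29, prime.
q = 7: 6q - 1 = 41, prime.
q = 11: 6q - 1 = 65 = 5 × 13, not prime.
Thus q = 11 disproves the claim, and no smaller q works.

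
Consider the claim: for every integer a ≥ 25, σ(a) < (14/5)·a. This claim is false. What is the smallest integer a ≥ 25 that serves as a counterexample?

a = 60

For a = 25, 26, 27, 28, …, 57, 58, 59 the conclusion holds.
a = 60: σ(60) = 168; 168 ≥ 168.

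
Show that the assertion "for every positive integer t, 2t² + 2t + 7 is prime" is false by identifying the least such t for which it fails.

t = 1: 2t² + 2t + 7 = 11, prime.
t = 2: 2t² + 2t + 7 = 19, prime.
t = 3: 2t² + 2t + 7 = 31, prime.
t = 4: 2t² + 2t + 7 = 47, prime.
t = 5: 2t² + 2t + 7 = 67, prime.
t = 6: 2t² + 2t + 7 = 91 = 7 × 13, composite.
Thus t = 6 disproves the claim, and no smaller t works.

t = 6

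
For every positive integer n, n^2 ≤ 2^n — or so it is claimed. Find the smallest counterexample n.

n = 3

For n = 1, 2 the conclusion holds.
n = 3: n^2 = 9 and 2^n = 8, so 9 > 8.
So n = 3 is the smallest counterexample.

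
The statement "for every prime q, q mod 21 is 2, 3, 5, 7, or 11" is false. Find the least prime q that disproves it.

q = 13

Check each prime q in order until the claim fails.
q = 2: 2 mod 21 = 2.
q = 3: 3 mod 21 = 3.
q = 5: 5 mod 21 = 5.
q = 7: 7 mod 21 = 7.
q = 11: 11 mod 21 = 11.
q = 13: 13 mod 21 = 13 — not in {2, 3, 5, 7, 11}.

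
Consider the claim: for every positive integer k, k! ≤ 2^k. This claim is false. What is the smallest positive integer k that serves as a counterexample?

A counterexample is any positive integer k such that k! > 2^k; we check each in order.
k = 1: k! = 1 and 2^k = 2, so 1 ≤ 2.
k = 2: k! = 2 and 2^k = 4, so 2 ≤ 4.
k = 3: k! = 6 and 2^k = 8, so 6 ≤ 8.
k = 4: k! = 24 and 2^k = 16, so 24 > 16.
So k = 4 is the smallest counterexample.

k = 4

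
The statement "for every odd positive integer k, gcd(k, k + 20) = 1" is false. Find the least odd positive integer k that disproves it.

k = 5

We need the least odd positive integer k for which gcd(k, k + 20) > 1.
k = 1: gcd(1, 21) = 1.
k = 3: gcd(3, 23) = 1.
k = 5: gcd(5, 25) = 5.
Hence k = 5 is a counterexample.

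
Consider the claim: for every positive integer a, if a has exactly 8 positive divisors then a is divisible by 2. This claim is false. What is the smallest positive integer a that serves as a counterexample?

a = 105

For a = 24, 30, 40, 42, …, 88, 102, 104 the conclusion holds.
a = 105: τ(105) = 8; 105 mod 2 = 1.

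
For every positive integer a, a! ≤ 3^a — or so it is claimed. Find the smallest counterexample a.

a = 1: a! = 1 and 3^a = 3, so 1 ≤ 3.
a = 2: a! = 2 and 3^a = 9, so 2 ≤ 9.
a = 3: a! = 6 and 3^a = 27, so 6 ≤ 27.
a = 4: a! = 24 and 3^a = 81, so 24 ≤ 81.
a = 5: a! = 120 and 3^a = 243, so 120 ≤ 243.
a = 6: a! = 720 and 3^a = 729, so 720 ≤ 729.
a = 7: a! = 5040 and 3^a = 2187, so 5040 > 2187.

a = 7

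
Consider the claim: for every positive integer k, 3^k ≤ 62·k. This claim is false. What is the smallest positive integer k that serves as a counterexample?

A counterexample is any positive integer k such that 3^k > 62·k; we check each in order.
k = 1: 3^k = 3 and 62·k = 62, so 3 ≤ 62.
k = 2: 3^k = 9 and 62·k = 124, so 9 ≤ 124.
k = 3: 3^k = 27 and 62·k = 186, so 27 ≤ 186.
k = 4: 3^k = 81 and 62·k = 248, so 81 ≤ 248.
k = 5: 3^k = 243 and 62·k = 310, so 243 ≤ 310.
k = 6: 3^k = 729 and 62·k = 372, so 729 > 372.
Hence k = 6 is a counterexample.

k = 6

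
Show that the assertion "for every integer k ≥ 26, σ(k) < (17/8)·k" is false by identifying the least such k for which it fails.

k = 30

A counterexample is any integer k ≥ 26 such that the claim fails; we check each in order.
k = 26: σ(26) = 42; 42 < 221/4.
k = 27: σ(27) = 40; 40 < 459/8.
k = 28: σ(28) = 56; 56 < 119/2.
k = 29: σ(29) = 30; 30 < 493/8.
k = 30: σ(30) = 72; 72 ≥ 255/4.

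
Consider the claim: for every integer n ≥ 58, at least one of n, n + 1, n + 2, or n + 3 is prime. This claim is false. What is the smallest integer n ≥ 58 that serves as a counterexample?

n = 62

Check each integer n ≥ 58 in order until n, n + 1, n + 2, n + 3 are all composite.
For n = 58, 59, 60, 61 the conclusion holds.
n = 62: 62 = 2 × 31; 63 = 3 × 21; 64 = 2 × 32; 65 = 5 × 13 — all composite.
Hence n = 62 is a counterexample.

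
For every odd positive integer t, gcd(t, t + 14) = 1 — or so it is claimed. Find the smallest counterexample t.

t = 1: gcd(1, 15) = 1.
t = 3: gcd(3, 17) = 1.
t = 5: gcd(5, 19) = 1.
t = 7: gcd(7, 21) = 7.
So t = 7 is the smallest counterexample.

t = 7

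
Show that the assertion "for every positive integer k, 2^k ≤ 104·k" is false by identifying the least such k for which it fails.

The first 10 eligible values, up to k = 10, all satisfy the conclusion.
k = 11: 2^k = 2048 and 104·k = 1144, so 2048 > 1144.
Hence k = 11 is a counterexample.

k = 11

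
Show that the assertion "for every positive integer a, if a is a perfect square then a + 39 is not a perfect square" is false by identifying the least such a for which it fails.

a = 25

Check each positive integer a in order until a is a perfect square but a + 39 is a perfect square.
For a = 1, 4, 9, 16 the conclusion holds.
a = 25: 25 = 5² and 25 + 39 = 64 = 8².
Hence a = 25 is a counterexample.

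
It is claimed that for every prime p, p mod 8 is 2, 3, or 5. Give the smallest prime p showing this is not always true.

p = 7

A counterexample is any prime p such that the claim fails; we check each in order.
For p = 2, 3, 5 the conclusion holds.
p = 7: 7 mod 8 = 7 — not in {2, 3, 5}.
Hence p = 7 is a counterexample.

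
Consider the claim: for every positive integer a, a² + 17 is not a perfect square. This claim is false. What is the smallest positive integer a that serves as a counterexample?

a = 8

a = 1: 1² + 17 = 18, not a perfect square.
a = 2: 2² + 17 = 21, not a perfect square.
a = 3: 3² + 17 = 26, not a perfect square.
a = 4: 4² + 17 = 33, not a perfect square.
a = 5: 5² + 17 = 42, not a perfect square.
a = 6: 6² + 17 = 53, not a perfect square.
a = 7: 7² + 17 = 66, not a perfect square.
a = 8: 8² + 17 = 81 = 9², a perfect square.
Thus a = 8 disproves the claim, and no smaller a works.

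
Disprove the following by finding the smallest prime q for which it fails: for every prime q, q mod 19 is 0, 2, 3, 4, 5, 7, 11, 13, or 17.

The first 9 eligible values, up to q = 23, all satisfy the conclusion.
q = 29: 29 mod 19 = 10 — not in {0, 2, 3, 4, 5, 7, 11, 13, 17}.
Thus q = 29 disproves the claim, and no smaller q works.

q = 29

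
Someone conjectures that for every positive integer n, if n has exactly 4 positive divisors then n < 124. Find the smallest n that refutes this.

n = 125

We need the least positive integer n for which n has exactly 4 positive divisors but the claim fails.
For n = 6, 8, 10, 14, …, 119, 122, 123 the conclusion holds.
n = 125: τ(125) = 4; 125 ≥ 124.
Hence n = 125 is a counterexample.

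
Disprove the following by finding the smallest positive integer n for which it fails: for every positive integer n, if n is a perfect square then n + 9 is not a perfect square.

n = 16

For n = 1, 4, 9 the conclusion holds.
n = 16: 16 = 4² and 16 + 9 = 25 = 5².
So n = 16 is the smallest counterexample.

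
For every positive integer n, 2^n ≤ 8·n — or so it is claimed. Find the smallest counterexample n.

For n = 1, 2, 3, 4, 5 the conclusion holds.
n = 6: 2^n = 64 and 8·n = 48, so 64 > 48.
So n = 6 is the smallest counterexample.

n = 6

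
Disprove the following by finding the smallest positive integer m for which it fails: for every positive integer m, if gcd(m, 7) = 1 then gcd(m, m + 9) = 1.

A counterexample is any positive integer m such that gcd(m, 7) = 1 but gcd(m, m + 9) > 1; we check each in order.
For m = 1, 2 the conclusion holds.
m = 3: gcd(3, 12) = 3.

m = 3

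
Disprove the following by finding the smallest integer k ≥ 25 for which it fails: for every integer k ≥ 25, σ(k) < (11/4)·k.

k = 60

A counterexample is any integer k ≥ 25 such that the claim fails; we check each in order.
For k = 25, 26, 27, 28, …, 57, 58, 59 the conclusion holds.
k = 60: σ(60) = 168; 168 ≥ 165.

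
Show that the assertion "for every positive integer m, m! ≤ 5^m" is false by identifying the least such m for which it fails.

A counterexample is any positive integer m such that m! > 5^m; we check each in order.
For m = 1, 2, 3, 4, …, 9, 10, 11 the conclusion holds.
m = 12: m! = 479001600 and 5^m = 244140625, so 479001600 > 244140625.

m = 12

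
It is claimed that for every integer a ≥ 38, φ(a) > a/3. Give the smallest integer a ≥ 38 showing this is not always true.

Check each integer a ≥ 38 in order until the claim fails.
The first 4 eligible values, up to a = 41, all satisfy the conclusion.
a = 42: φ(42) = 12 and 42/3 = 14, so φ(42) ≤ 42/3.

a = 42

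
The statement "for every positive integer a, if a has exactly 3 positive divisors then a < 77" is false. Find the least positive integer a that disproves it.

We need the least positive integer a for which a has exactly 3 positive divisors but the claim fails.
The first 4 eligible values, up to a = 49, all satisfy the conclusion.
a = 121: τ(121) = 3; 121 ≥ 77.
Hence a = 121 is a counterexample.

a = 121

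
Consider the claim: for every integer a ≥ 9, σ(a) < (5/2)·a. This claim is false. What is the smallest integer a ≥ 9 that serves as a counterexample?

For a = 9, 10, 11, 12, …, 21, 22, 23 the conclusion holds.
a = 24: σ(24) = 60; 60 ≥ 60.
Thus a = 24 disproves the claim, and no smaller a works.

a = 24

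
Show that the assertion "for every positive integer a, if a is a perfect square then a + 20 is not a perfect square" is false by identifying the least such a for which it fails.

a = 16

Check each positive integer a in order until a is a perfect square but a + 20 is a perfect square.
a = 1: 1 + 20 = 21, not a perfect square.
a = 4: 4 + 20 = 24, not a perfect square.
a = 9: 9 + 20 = 29, not a perfect square.
a = 16: 16 = 4² and 16 + 20 = 36 = 6².
So a = 16 is the smallest counterexample.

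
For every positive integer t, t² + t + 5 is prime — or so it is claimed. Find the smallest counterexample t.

t = 4

We need the least positive integer t for which t² + t + 5 is not prime.
t = 1: t² + t + 5 = 7, prime.
t = 2: t² + t + 5 = 11, prime.
t = 3: t² + t + 5 = 17, prime.
t = 4: t² + t + 5 = 25 = 5 × 5, composite.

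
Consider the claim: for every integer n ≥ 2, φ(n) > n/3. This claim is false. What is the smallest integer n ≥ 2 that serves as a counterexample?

n = 6

We need the least integer n ≥ 2 for which the claim fails.
For n = 2, 3, 4, 5 the conclusion holds.
n = 6: φ(6) = 2 and 6/3 = 2, so φ(6) ≤ 6/3.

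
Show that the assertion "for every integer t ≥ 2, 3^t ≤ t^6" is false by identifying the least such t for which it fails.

t = 15

For t = 2, 3, 4, 5, …, 12, 13, 14 the conclusion holds.
t = 15: 3^t = 14348907 and t^6 = 11390625, so 14348907 > 11390625.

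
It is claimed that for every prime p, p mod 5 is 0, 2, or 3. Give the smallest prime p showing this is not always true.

Check each prime p in order until the claim fails.
p = 2: 2 mod 5 = 2.
p = 3: 3 mod 5 = 3.
p = 5: 5 mod 5 = 0.
p = 7: 7 mod 5 = 2.
p = 11: 11 mod 5 = 1 — not in {0, 2, 3}.
Hence p = 11 is a counterexample.

p = 11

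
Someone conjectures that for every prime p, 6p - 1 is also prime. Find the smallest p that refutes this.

p = 11

We need the least prime p for which 6p - 1 is not prime.
p = 2: 6p - 1 = 11, prime.
p = 3: 6p - 1 = 17, prime.
p = 5: 6p - 1 = 29, prime.
p = 7: 6p - 1 = 41, prime.
p = 11: 6p - 1 = 65 = 5 × 13, not prime.
Thus p = 11 disproves the claim, and no smaller p works.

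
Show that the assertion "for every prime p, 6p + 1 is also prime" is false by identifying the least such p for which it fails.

p = 19

A counterexample is any prime p such that 6p + 1 is not prime; we check each in order.
p = 2: 6p + 1 = 13, prime.
p = 3: 6p + 1 = 19, prime.
p = 5: 6p + 1 = 31, prime.
p = 7: 6p + 1 = 43, prime.
p = 11: 6p + 1 = 67, prime.
p = 13: 6p + 1 = 79, prime.
p = 17: 6p + 1 = 103, prime.
p = 19: 6p + 1 = 115 = 5 × 23, not prime.
Thus p = 19 disproves the claim, and no smaller p works.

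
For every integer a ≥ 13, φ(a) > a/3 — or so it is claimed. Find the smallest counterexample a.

A counterexample is any integer a ≥ 13 such that the claim fails; we check each in order.
For a = 13, 14, 15, 16, 17 the conclusion holds.
a = 18: φ(18) = 6 and 18/3 = 6, so φ(18) ≤ 18/3.

a = 18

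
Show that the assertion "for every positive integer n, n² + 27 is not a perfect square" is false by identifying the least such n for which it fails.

n = 1: 1² + 27 = 28, not a perfect square.
n = 2: 2² + 27 = 31, not a perfect square.
n = 3: 3² + 27 = 36 = 6², a perfect square.

n = 3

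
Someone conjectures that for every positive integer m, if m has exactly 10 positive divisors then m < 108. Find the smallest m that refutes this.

We need the least positive integer m for which m has exactly 10 positive divisors but the claim fails.
m = 48: τ(48) = 10; 48 < 108.
m = 80: τ(80) = 10; 80 < 108.
m = 112: τ(112) = 10; 112 ≥ 108.
Thus m = 112 disproves the claim, and no smaller m works.

m = 112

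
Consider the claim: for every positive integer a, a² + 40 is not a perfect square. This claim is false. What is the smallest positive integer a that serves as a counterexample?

For a = 1, 2 the conclusion holds.
a = 3: 3² + 40 = 49 = 7², a perfect square.

a = 3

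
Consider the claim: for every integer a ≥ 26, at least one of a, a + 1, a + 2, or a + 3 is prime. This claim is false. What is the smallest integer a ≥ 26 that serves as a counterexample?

Check each integer a ≥ 26 in order until a, a + 1, a + 2, a + 3 are all composite.
The first 6 eligible values, up to a = 31, all satisfy the conclusion.
a = 32: 32 = 2 × 16; 33 = 3 × 11; 34 = 2 × 17; 35 = 5 × 7 — all composite.

a = 32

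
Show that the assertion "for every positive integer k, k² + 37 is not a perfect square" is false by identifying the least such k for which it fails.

For k = 1, 2, 3, 4, …, 15, 16, 17 the conclusion holds.
k = 18: 18² + 37 = 361 = 19², a perfect square.
So k = 18 is the smallest counterexample.

k = 18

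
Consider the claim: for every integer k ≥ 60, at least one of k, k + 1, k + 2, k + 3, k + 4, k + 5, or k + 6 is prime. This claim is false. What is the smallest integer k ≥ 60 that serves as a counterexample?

k = 90

The first 30 eligible values, up to k = 89, all satisfy the conclusion.
k = 90: 90 = 2 × 45; 91 = 7 × 13; 92 = 2 × 46; 93 = 3 × 31; 94 = 2 × 47; 95 = 5 × 19; 96 = 2 × 48 — all composite.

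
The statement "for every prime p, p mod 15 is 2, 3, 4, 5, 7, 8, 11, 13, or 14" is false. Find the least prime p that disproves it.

For p = 2, 3, 5, 7, 11, 13, 17, 19, 23, 29 the conclusion holds.
p = 31: 31 mod 15 = 1 — not in {2, 3, 4, 5, 7, 8, 11, 13, 14}.
So p = 31 is the smallest counterexample.

p = 31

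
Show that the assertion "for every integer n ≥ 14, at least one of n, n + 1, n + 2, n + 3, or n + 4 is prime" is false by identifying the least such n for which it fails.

n = 24

A counterexample is any integer n ≥ 14 such that n, n + 1, n + 2, n + 3, n + 4 are all composite; we check each in order.
The first 10 eligible values, up to n = 23, all satisfy the conclusion.
n = 24: 24 = 2 × 12; 25 = 5 × 5; 26 = 2 × 13; 27 = 3 × 9; 28 = 2 × 14 — all composite.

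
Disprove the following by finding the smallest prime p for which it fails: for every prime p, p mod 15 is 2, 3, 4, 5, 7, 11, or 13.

A counterexample is any prime p such that the claim fails; we check each in order.
The first 8 eligible values, up to p = 19, all satisfy the conclusion.
p = 23: 23 mod 15 = 8 — not in {2, 3, 4, 5, 7, 11, 13}.
Hence p = 23 is a counterexample.

p = 23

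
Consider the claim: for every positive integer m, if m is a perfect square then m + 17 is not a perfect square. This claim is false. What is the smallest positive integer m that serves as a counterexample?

m = 64

Check each positive integer m in order until m is a perfect square but m + 17 is a perfect square.
For m = 1, 4, 9, 16, 25, 36, 49 the conclusion holds.
m = 64: 64 = 8² and 64 + 17 = 81 = 9².
Hence m = 64 is a counterexample.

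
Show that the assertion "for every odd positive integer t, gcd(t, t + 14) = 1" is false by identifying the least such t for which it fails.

t = 1: gcd(1, 15) = 1.
t = 3: gcd(3, 17) = 1.
t = 5: gcd(5, 19) = 1.
t = 7: gcd(7, 21) = 7.

t = 7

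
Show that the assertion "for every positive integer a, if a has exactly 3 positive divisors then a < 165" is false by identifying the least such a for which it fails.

a = 4: τ(4) = 3; 4 < 165.
a = 9: τ(9) = 3; 9 < 165.
a = 25: τ(25) = 3; 25 < 165.
a = 49: τ(49) = 3; 49 < 165.
a = 121: τ(121) = 3; 121 < 165.
a = 169: τ(169) = 3; 169 ≥ 165.

a = 169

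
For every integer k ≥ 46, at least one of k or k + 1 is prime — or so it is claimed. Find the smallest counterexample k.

k = 48

k = 46: 47 is prime.
k = 47: 47 is prime.
k = 48: 48 = 2 × 24; 49 = 7 × 7 — both composite.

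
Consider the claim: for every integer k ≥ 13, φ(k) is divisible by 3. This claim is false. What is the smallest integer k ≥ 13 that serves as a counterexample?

We need the least integer k ≥ 13 for which φ(k) is not divisible by 3.
k = 13: φ(13) = 12; 12 mod 3 = 0.
k = 14: φ(14) = 6; 6 mod 3 = 0.
k = 15: φ(15) = 8; 8 mod 3 = 2.

k = 15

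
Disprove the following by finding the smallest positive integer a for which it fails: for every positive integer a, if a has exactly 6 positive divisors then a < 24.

a = 28

Check each positive integer a in order until a has exactly 6 positive divisors but the claim fails.
a = 12: τ(12) = 6; 12 < 24.
a = 18: τ(18) = 6; 18 < 24.
a = 20: τ(20) = 6; 20 < 24.
a = 28: τ(28) = 6; 28 ≥ 24.
Thus a = 28 disproves the claim, and no smaller a works.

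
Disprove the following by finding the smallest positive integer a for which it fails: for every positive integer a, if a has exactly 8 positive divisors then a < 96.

We need the least positive integer a for which a has exactly 8 positive divisors but the claim fails.
The first 10 eligible values, up to a = 88, all satisfy the conclusion.
a = 102: τ(102) = 8; 102 ≥ 96.
Hence a = 102 is a counterexample.

a = 102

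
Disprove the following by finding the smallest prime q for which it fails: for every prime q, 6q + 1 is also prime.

q = 19

q = 2: 6q + 1 = 13, prime.
q = 3: 6q + 1 = 19, prime.
q = 5: 6q + 1 = 31, prime.
q = 7: 6q + 1 = 43, prime.
q = 11: 6q + 1 = 67, prime.
q = 13: 6q + 1 = 79, prime.
q = 17: 6q + 1 = 103, prime.
q = 19: 6q + 1 = 115 = 5 × 23, not prime.
Hence q = 19 is a counterexample.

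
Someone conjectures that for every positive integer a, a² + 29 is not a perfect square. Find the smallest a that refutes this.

a = 14

We need the least positive integer a for which a² + 29 is a perfect square.
For a = 1, 2, 3, 4, …, 11, 12, 13 the conclusion holds.
a = 14: 14² + 29 = 225 = 15², a perfect square.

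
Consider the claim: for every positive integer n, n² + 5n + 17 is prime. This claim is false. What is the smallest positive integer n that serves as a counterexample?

n = 8

Check each positive integer n in order until n² + 5n + 17 is not prime.
For n = 1, 2, 3, 4, 5, 6, 7 the conclusion holds.
n = 8: n² + 5n + 17 = 121 = 11 × 11, composite.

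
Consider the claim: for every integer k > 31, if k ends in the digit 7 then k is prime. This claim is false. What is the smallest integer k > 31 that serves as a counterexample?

Check each integer k > 31 in order until k ends in the digit 7 but k is not prime.
For k = 37, 47 the conclusion holds.
k = 57: 57 ends in 7; 57 = 3 × 19, composite.

k = 57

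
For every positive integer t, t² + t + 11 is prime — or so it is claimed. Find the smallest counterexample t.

For t = 1, 2, 3, 4, 5, 6, 7, 8, 9 the conclusion holds.
t = 10: t² + t + 11 = 121 = 11 × 11, composite.

t = 10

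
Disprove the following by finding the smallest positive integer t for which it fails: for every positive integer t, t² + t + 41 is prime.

t = 40

The first 39 eligible values, up to t = 39, all satisfy the conclusion.
t = 40: t² + t + 41 = 1681 = 41 × 41, composite.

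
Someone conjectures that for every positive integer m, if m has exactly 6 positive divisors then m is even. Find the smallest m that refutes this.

We need the least positive integer m for which m has exactly 6 positive divisors but m is odd.
For m = 12, 18, 20, 28, 32, 44 the conclusion holds.
m = 45: divisors of 45: 1, 3, 5, 9, 15, 45; 45 is odd.
Hence m = 45 is a counterexample.

m = 45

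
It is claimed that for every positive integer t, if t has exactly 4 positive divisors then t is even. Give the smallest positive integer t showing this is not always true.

t = 15

The first 4 eligible values, up to t = 14, all satisfy the conclusion.
t = 15: divisors of 15: 1, 3, 5, 15; 15 is odd.
Thus t = 15 disproves the claim, and no smaller t works.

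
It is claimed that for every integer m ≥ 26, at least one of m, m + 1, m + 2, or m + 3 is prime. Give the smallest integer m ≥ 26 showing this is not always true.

m = 32

We need the least integer m ≥ 26 for which m, m + 1, m + 2, m + 3 are all composite.
The first 6 eligible values, up to m = 31, all satisfy the conclusion.
m = 32: 32 = 2 × 16; 33 = 3 × 11; 34 = 2 × 17; 35 = 5 × 7 — all composite.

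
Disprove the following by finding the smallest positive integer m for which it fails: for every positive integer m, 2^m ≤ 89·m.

We need the least positive integer m for which 2^m > 89·m.
The first 9 eligible values, up to m = 9, all satisfy the conclusion.
m = 10: 2^m = 1024 and 89·m = 890, so 1024 > 890.
Hence m = 10 is a counterexample.

m = 10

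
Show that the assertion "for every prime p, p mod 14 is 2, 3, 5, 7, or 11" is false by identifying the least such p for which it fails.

We need the least prime p for which the claim fails.
p = 2: 2 mod 14 = 2.
p = 3: 3 mod 14 = 3.
p = 5: 5 mod 14 = 5.
p = 7: 7 mod 14 = 7.
p = 11: 11 mod 14 = 11.
p = 13: 13 mod 14 = 13 — not in {2, 3, 5, 7, 11}.
Hence p = 13 is a counterexample.

p = 13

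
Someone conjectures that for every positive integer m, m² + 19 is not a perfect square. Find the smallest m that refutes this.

m = 9

Check each positive integer m in order until m² + 19 is a perfect square.
For m = 1, 2, 3, 4, 5, 6, 7, 8 the conclusion holds.
m = 9: 9² + 19 = 100 = 10², a perfect square.
Thus m = 9 disproves the claim, and no smaller m works.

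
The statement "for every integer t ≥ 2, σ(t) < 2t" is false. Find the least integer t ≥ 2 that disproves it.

t = 6

A counterexample is any integer t ≥ 2 such that the claim fails; we check each in order.
t = 2: σ(2) = 3; 3 < 4.
t = 3: σ(3) = 4; 4 < 6.
t = 4: σ(4) = 7; 7 < 8.
t = 5: σ(5) = 6; 6 < 10.
t = 6: σ(6) = 12; 12 ≥ 12.
So t = 6 is the smallest counterexample.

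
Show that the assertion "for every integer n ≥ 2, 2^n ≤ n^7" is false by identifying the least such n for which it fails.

n = 37

The first 35 eligible values, up to n = 36, all satisfy the conclusion.
n = 37: 2^n = 137438953472 and n^7 = 94931877133, so 137438953472 > 94931877133.
Hence n = 37 is a counterexample.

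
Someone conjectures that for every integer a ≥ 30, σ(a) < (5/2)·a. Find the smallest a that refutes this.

a = 36

The first 6 eligible values, up to a = 35, all satisfy the conclusion.
a = 36: σ(36) = 91; 91 ≥ 90.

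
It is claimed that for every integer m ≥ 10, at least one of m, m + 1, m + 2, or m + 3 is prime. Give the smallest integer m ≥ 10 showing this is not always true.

m = 24

We need the least integer m ≥ 10 for which m, m + 1, m + 2, m + 3 are all composite.
For m = 10, 11, 12, 13, …, 21, 22, 23 the conclusion holds.
m = 24: 24 = 2 × 12; 25 = 5 × 5; 26 = 2 × 13; 27 = 3 × 9 — all composite.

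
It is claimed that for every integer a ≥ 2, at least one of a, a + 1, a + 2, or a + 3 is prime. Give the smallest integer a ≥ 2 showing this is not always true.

a = 24

Check each integer a ≥ 2 in order until a, a + 1, a + 2, a + 3 are all composite.
For a = 2, 3, 4, 5, …, 21, 22, 23 the conclusion holds.
a = 24: 24 = 2 × 12; 25 = 5 × 5; 26 = 2 × 13; 27 = 3 × 9 — all composite.
Hence a = 24 is a counterexample.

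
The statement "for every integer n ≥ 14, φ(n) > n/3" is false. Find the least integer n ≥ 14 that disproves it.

A counterexample is any integer n ≥ 14 such that the claim fails; we check each in order.
n = 14: φ(14) = 6 and 14/3 = 14/3, so φ(14) > 14/3.
n = 15: φ(15) = 8 and 15/3 = 5, so φ(15) > 15/3.
n = 16: φ(16) = 8 and 16/3 = 16/3, so φ(16) > 16/3.
n = 17: φ(17) = 16 and 17/3 = 17/3, so φ(17) > 17/3.
n = 18: φ(18) = 6 and 18/3 = 6, so φ(18) ≤ 18/3.
Thus n = 18 disproves the claim, and no smaller n works.

n = 18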